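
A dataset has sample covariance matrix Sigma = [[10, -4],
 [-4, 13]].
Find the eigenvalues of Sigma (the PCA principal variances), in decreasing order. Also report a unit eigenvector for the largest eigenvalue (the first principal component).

Step 1 — characteristic polynomial of 2×2 Sigma:
  det(Sigma - λI) = λ² - trace · λ + det = 0.
  trace = 10 + 13 = 23, det = 10·13 - (-4)² = 114.
Step 2 — discriminant:
  Δ = trace² - 4·det = 529 - 456 = 73.
Step 3 — eigenvalues:
  λ = (trace ± √Δ)/2 = (23 ± 8.544)/2,
  λ_1 = 15.772,  λ_2 = 7.228.

Step 4 — unit eigenvector for λ_1: solve (Sigma - λ_1 I)v = 0. First row:
  (10 - 15.772)·v_x + (-4)·v_y = 0, i.e. (-5.772)·v_x + (-4)·v_y = 0,
  so v ∝ (b, λ_1 - a) = (-4, 5.772); multiply by -1 so the first entry is positive: u = (4, -5.772).
  ||u|| = √((4)² + (-5.772)²) = √(49.316) ≈ 7.0225,
  v_1 = u/||u|| ≈ (0.5696, -0.8219) (||v_1|| = 1).

λ_1 = 15.772,  λ_2 = 7.228;  v_1 ≈ (0.5696, -0.8219)


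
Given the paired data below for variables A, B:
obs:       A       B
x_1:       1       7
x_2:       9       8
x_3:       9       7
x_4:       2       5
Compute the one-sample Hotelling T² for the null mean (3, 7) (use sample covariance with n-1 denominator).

Step 1 — sample mean vector:
  mean(A) = (1 + 9 + 9 + 2) / 4 = 21/4 = 5.25
  mean(B) = (7 + 8 + 7 + 5) / 4 = 27/4 = 6.75
  x̄ = (5.25, 6.75),  deviation x̄ - mu_0 = (5.25, 6.75) - (3, 7) = (2.25, -0.25).

Step 2 — sample covariance matrix, S[i,j] = (1/(n-1)) · Σ_k (x_{k,i} - mean_i) · (x_{k,j} - mean_j), divisor n-1 = 3:
  S[A,A] = ((-4.25)·(-4.25) + (3.75)·(3.75) + (3.75)·(3.75) + (-3.25)·(-3.25)) / 3 = 56.75/3 = 18.9167
  S[A,B] = ((-4.25)·(0.25) + (3.75)·(1.25) + (3.75)·(0.25) + (-3.25)·(-1.75)) / 3 = 10.25/3 = 3.4167
  S[B,B] = ((0.25)·(0.25) + (1.25)·(1.25) + (0.25)·(0.25) + (-1.75)·(-1.75)) / 3 = 4.75/3 = 1.5833
  S = [[18.9167, 3.4167],
 [3.4167, 1.5833]].

Step 3 — invert S. det(S) = 18.9167·1.5833 - (3.4167)² = 18.2778.
  S^{-1} = (1/det) · [[d, -b], [-b, a]] = [[0.0866, -0.1869],
 [-0.1869, 1.035]].

Step 4 — quadratic form (x̄ - mu_0)^T · S^{-1} · (x̄ - mu_0):
  S^{-1} · (x̄ - mu_0) = (0.2416, -0.6793),
  (x̄ - mu_0)^T · [...] = (2.25)·(0.2416) + (-0.25)·(-0.6793) = 0.7135.

Step 5 — scale by n: T² = 4 · 0.7135 = 2.8541.

T² ≈ 2.8541


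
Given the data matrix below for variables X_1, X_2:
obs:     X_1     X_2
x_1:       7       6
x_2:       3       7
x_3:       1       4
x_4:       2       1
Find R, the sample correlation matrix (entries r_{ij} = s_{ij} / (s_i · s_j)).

Step 1 — column means:
  mean(X_1) = (7 + 3 + 1 + 2) / 4 = 13/4 = 3.25
  mean(X_2) = (6 + 7 + 4 + 1) / 4 = 18/4 = 4.5

Step 2 — sample variances and covariances s[i,j] = (1/(n-1)) · Σ_k (x_{k,i} - mean_i) · (x_{k,j} - mean_j), with n-1 = 3:
  s[X_1,X_1] = ((3.75)·(3.75) + (-0.25)·(-0.25) + (-2.25)·(-2.25) + (-1.25)·(-1.25)) / 3 = 20.75/3 = 6.9167
  s[X_1,X_2] = ((3.75)·(1.5) + (-0.25)·(2.5) + (-2.25)·(-0.5) + (-1.25)·(-3.5)) / 3 = 10.5/3 = 3.5
  s[X_2,X_2] = ((1.5)·(1.5) + (2.5)·(2.5) + (-0.5)·(-0.5) + (-3.5)·(-3.5)) / 3 = 21/3 = 7
  Sample standard deviations s_i = √(s[i,i]):
  s(X_1) = √(6.9167) = 2.63
  s(X_2) = √(7) = 2.6458

Step 3 — r_{ij} = s_{ij} / (s_i · s_j):
  r[X_1,X_1] = 1 (diagonal).
  r[X_1,X_2] = 3.5 / (2.63 · 2.6458) = 3.5 / 6.9582 = 0.503
  r[X_2,X_2] = 1 (diagonal).

R is symmetric with unit diagonal. Assembling:

R = [[1, 0.503],
 [0.503, 1]]


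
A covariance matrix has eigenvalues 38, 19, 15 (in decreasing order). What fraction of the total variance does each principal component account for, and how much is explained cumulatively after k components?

Step 1 — total variance = trace(Sigma) = Σ λ_i = 38 + 19 + 15 = 72.

Step 2 — fraction explained by component i = λ_i / Σ λ:
  PC1: 38/72 = 0.5278
  PC2: 19/72 = 0.2639
  PC3: 15/72 = 0.2083

Step 3 — cumulative fraction after k components = (λ_1 + ... + λ_k) / Σ λ:
  k = 1: 38/72 = 0.5278
  k = 2: (38 + 19)/72 = 57/72 = 0.7917
  k = 3: (38 + 19 + 15)/72 = 72/72 = 1

Summary (fraction, with percent):

explained: PC1 0.5278 (52.78%), PC2 0.2639 (26.39%), PC3 0.2083 (20.83%);  cumulative: 0.5278, 0.7917, 1


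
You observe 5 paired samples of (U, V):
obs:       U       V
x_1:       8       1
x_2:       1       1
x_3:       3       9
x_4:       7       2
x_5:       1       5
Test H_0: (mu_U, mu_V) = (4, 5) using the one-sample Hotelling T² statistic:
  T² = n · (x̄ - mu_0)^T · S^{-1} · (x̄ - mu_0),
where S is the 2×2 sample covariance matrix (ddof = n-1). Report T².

Step 1 — sample mean vector:
  mean(U) = (8 + 1 + 3 + 7 + 1) / 5 = 20/5 = 4
  mean(V) = (1 + 1 + 9 + 2 + 5) / 5 = 18/5 = 3.6
  x̄ = (4, 3.6),  deviation x̄ - mu_0 = (4, 3.6) - (4, 5) = (0, -1.4).

Step 2 — sample covariance matrix, S[i,j] = (1/(n-1)) · Σ_k (x_{k,i} - mean_i) · (x_{k,j} - mean_j), divisor n-1 = 4:
  S[U,U] = ((4)·(4) + (-3)·(-3) + (-1)·(-1) + (3)·(3) + (-3)·(-3)) / 4 = 44/4 = 11
  S[U,V] = ((4)·(-2.6) + (-3)·(-2.6) + (-1)·(5.4) + (3)·(-1.6) + (-3)·(1.4)) / 4 = -17/4 = -4.25
  S[V,V] = ((-2.6)·(-2.6) + (-2.6)·(-2.6) + (5.4)·(5.4) + (-1.6)·(-1.6) + (1.4)·(1.4)) / 4 = 47.2/4 = 11.8
  S = [[11, -4.25],
 [-4.25, 11.8]].

Step 3 — invert S. det(S) = 11·11.8 - (-4.25)² = 111.7375.
  S^{-1} = (1/det) · [[d, -b], [-b, a]] = [[0.1056, 0.038],
 [0.038, 0.0984]].

Step 4 — quadratic form (x̄ - mu_0)^T · S^{-1} · (x̄ - mu_0):
  S^{-1} · (x̄ - mu_0) = (-0.0532, -0.1378),
  (x̄ - mu_0)^T · [...] = (0)·(-0.0532) + (-1.4)·(-0.1378) = 0.193.

Step 5 — scale by n: T² = 5 · 0.193 = 0.9648.

T² ≈ 0.9648


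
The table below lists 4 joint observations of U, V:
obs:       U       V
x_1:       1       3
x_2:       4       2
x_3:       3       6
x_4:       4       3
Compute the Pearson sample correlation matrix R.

Step 1 — column means:
  mean(U) = (1 + 4 + 3 + 4) / 4 = 12/4 = 3
  mean(V) = (3 + 2 + 6 + 3) / 4 = 14/4 = 3.5

Step 2 — sample variances and covariances s[i,j] = (1/(n-1)) · Σ_k (x_{k,i} - mean_i) · (x_{k,j} - mean_j), with n-1 = 3:
  s[U,U] = ((-2)·(-2) + (1)·(1) + (0)·(0) + (1)·(1)) / 3 = 6/3 = 2
  s[U,V] = ((-2)·(-0.5) + (1)·(-1.5) + (0)·(2.5) + (1)·(-0.5)) / 3 = -1/3 = -0.3333
  s[V,V] = ((-0.5)·(-0.5) + (-1.5)·(-1.5) + (2.5)·(2.5) + (-0.5)·(-0.5)) / 3 = 9/3 = 3
  Sample standard deviations s_i = √(s[i,i]):
  s(U) = √(2) = 1.4142
  s(V) = √(3) = 1.7321

Step 3 — r_{ij} = s_{ij} / (s_i · s_j):
  r[U,U] = 1 (diagonal).
  r[U,V] = -0.3333 / (1.4142 · 1.7321) = -0.3333 / 2.4495 = -0.1361
  r[V,V] = 1 (diagonal).

R is symmetric with unit diagonal. Assembling:

R = [[1, -0.1361],
 [-0.1361, 1]]


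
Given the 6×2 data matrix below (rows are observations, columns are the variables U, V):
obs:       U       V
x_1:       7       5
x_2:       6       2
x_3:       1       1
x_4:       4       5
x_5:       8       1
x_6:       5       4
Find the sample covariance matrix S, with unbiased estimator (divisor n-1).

Step 1 — column means:
  mean(U) = (7 + 6 + 1 + 4 + 8 + 5) / 6 = 31/6 = 5.1667
  mean(V) = (5 + 2 + 1 + 5 + 1 + 4) / 6 = 18/6 = 3

Step 2 — sample covariance S[i,j] = (1/(n-1)) · Σ_k (x_{k,i} - mean_i) · (x_{k,j} - mean_j), with n-1 = 5.
  S[U,U] = ((1.8333)·(1.8333) + (0.8333)·(0.8333) + (-4.1667)·(-4.1667) + (-1.1667)·(-1.1667) + (2.8333)·(2.8333) + (-0.1667)·(-0.1667)) / 5 = 30.8333/5 = 6.1667
  S[U,V] = ((1.8333)·(2) + (0.8333)·(-1) + (-4.1667)·(-2) + (-1.1667)·(2) + (2.8333)·(-2) + (-0.1667)·(1)) / 5 = 3/5 = 0.6
  S[V,V] = ((2)·(2) + (-1)·(-1) + (-2)·(-2) + (2)·(2) + (-2)·(-2) + (1)·(1)) / 5 = 18/5 = 3.6

S is symmetric (S[j,i] = S[i,j]). Assembling:

S = [[6.1667, 0.6],
 [0.6, 3.6]]


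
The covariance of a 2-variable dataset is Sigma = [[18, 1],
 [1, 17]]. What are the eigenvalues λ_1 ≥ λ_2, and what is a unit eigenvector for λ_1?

Step 1 — characteristic polynomial of 2×2 Sigma:
  det(Sigma - λI) = λ² - trace · λ + det = 0.
  trace = 18 + 17 = 35, det = 18·17 - (1)² = 305.
Step 2 — discriminant:
  Δ = trace² - 4·det = 1225 - 1220 = 5.
Step 3 — eigenvalues:
  λ = (trace ± √Δ)/2 = (35 ± 2.2361)/2,
  λ_1 = 18.618,  λ_2 = 16.382.

Step 4 — unit eigenvector for λ_1: solve (Sigma - λ_1 I)v = 0. First row:
  (18 - 18.618)·v_x + (1)·v_y = 0, i.e. (-0.618)·v_x + (1)·v_y = 0,
  so v ∝ (b, λ_1 - a) = (1, 0.618) = u.
  ||u|| = √((1)² + (0.618)²) = √(1.382) ≈ 1.1756,
  v_1 = u/||u|| ≈ (0.8507, 0.5257) (||v_1|| = 1).

λ_1 = 18.618,  λ_2 = 16.382;  v_1 ≈ (0.8507, 0.5257)


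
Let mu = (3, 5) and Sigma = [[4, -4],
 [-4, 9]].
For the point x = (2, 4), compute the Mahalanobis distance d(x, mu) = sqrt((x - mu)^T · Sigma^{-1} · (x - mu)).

Step 1 — centre the observation: (x - mu) = (-1, -1).

Step 2 — invert Sigma. det(Sigma) = 4·9 - (-4)² = 20.
  Sigma^{-1} = (1/det) · [[d, -b], [-b, a]] = [[0.45, 0.2],
 [0.2, 0.2]].

Step 3 — form the quadratic (x - mu)^T · Sigma^{-1} · (x - mu):
  Sigma^{-1} · (x - mu) = (-0.65, -0.4).
  (x - mu)^T · [Sigma^{-1} · (x - mu)] = (-1)·(-0.65) + (-1)·(-0.4) = 1.05.

Step 4 — take square root: d = √(1.05) ≈ 1.0247.

d(x, mu) = √(1.05) ≈ 1.0247


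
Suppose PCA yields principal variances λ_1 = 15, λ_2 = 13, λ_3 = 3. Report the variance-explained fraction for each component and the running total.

Step 1 — total variance = trace(Sigma) = Σ λ_i = 15 + 13 + 3 = 31.

Step 2 — fraction explained by component i = λ_i / Σ λ:
  PC1: 15/31 = 0.4839
  PC2: 13/31 = 0.4194
  PC3: 3/31 = 0.0968

Step 3 — cumulative fraction after k components = (λ_1 + ... + λ_k) / Σ λ:
  k = 1: 15/31 = 0.4839
  k = 2: (15 + 13)/31 = 28/31 = 0.9032
  k = 3: (15 + 13 + 3)/31 = 31/31 = 1

Summary (fraction, with percent):

explained: PC1 0.4839 (48.39%), PC2 0.4194 (41.94%), PC3 0.0968 (9.68%);  cumulative: 0.4839, 0.9032, 1


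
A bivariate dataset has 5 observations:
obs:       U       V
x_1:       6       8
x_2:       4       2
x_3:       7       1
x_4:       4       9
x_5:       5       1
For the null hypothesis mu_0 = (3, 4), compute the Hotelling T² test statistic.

Step 1 — sample mean vector:
  mean(U) = (6 + 4 + 7 + 4 + 5) / 5 = 26/5 = 5.2
  mean(V) = (8 + 2 + 1 + 9 + 1) / 5 = 21/5 = 4.2
  x̄ = (5.2, 4.2),  deviation x̄ - mu_0 = (5.2, 4.2) - (3, 4) = (2.2, 0.2).

Step 2 — sample covariance matrix, S[i,j] = (1/(n-1)) · Σ_k (x_{k,i} - mean_i) · (x_{k,j} - mean_j), divisor n-1 = 4:
  S[U,U] = ((0.8)·(0.8) + (-1.2)·(-1.2) + (1.8)·(1.8) + (-1.2)·(-1.2) + (-0.2)·(-0.2)) / 4 = 6.8/4 = 1.7
  S[U,V] = ((0.8)·(3.8) + (-1.2)·(-2.2) + (1.8)·(-3.2) + (-1.2)·(4.8) + (-0.2)·(-3.2)) / 4 = -5.2/4 = -1.3
  S[V,V] = ((3.8)·(3.8) + (-2.2)·(-2.2) + (-3.2)·(-3.2) + (4.8)·(4.8) + (-3.2)·(-3.2)) / 4 = 62.8/4 = 15.7
  S = [[1.7, -1.3],
 [-1.3, 15.7]].

Step 3 — invert S. det(S) = 1.7·15.7 - (-1.3)² = 25.
  S^{-1} = (1/det) · [[d, -b], [-b, a]] = [[0.628, 0.052],
 [0.052, 0.068]].

Step 4 — quadratic form (x̄ - mu_0)^T · S^{-1} · (x̄ - mu_0):
  S^{-1} · (x̄ - mu_0) = (1.392, 0.128),
  (x̄ - mu_0)^T · [...] = (2.2)·(1.392) + (0.2)·(0.128) = 3.088.

Step 5 — scale by n: T² = 5 · 3.088 = 15.44.

T² ≈ 15.44


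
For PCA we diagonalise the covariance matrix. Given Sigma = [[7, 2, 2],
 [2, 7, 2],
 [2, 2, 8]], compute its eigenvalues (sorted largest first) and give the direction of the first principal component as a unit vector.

Step 1 — characteristic polynomial p(λ) = det(λI - Sigma) = λ³ - tr·λ² + c_1·λ - det, where tr = trace, c_1 = sum of the principal 2×2 minors, det = det(Sigma):
  tr = 7 + 7 + 8 = 22,
  c_1 = (7·7 - (2)²) + (7·8 - (2)²) + (7·8 - (2)²) = 45 + 52 + 52 = 149,
  det = 7·(7·8 - (2)²) - (2)·((2)·8 - (2)·(2)) + (2)·((2)·(2) - 7·(2)) = 7·(52) - (2)·(12) + (2)·(-10) = 320.
  So p(λ) = λ³ - 22λ² + 149λ - 320.
Step 2 — look for an integer root (rational root theorem: any rational root is an integer divisor of 320). Testing λ = 5:
  p(5) = 125 - 550 + 745 - 320 = 0  ✓
  Dividing out (λ - 5): p(λ) = (λ - 5)(λ² - 17λ + 64).
Step 3 — remaining eigenvalues from the quadratic λ² - 17λ + 64 = 0:
  Δ = 17² - 4·64 = 289 - 256 = 33,  λ = (17 ± √33)/2 = (17 ± 5.7446)/2 ≈ 11.3723 or 5.6277.
  Sorted: λ_1 = 11.3723,  λ_2 = 5.6277,  λ_3 = 5  (check: sum = 22 = tr ✓).

Step 4 — unit eigenvector for λ_1 ≈ 11.3723: v spans the null space of (Sigma - λ_1 I), whose rows are
  r_1 = (-4.3723, 2, 2),  r_2 = (2, -4.3723, 2),  r_3 = (2, 2, -3.3723).
  v is orthogonal to every row, so take v ∝ r_1 × r_2 = ((2)·(2) - (2)·(-4.3723), (2)·(2) - (-4.3723)·(2), (-4.3723)·(-4.3723) - (2)·(2)) ≈ (12.7446, 12.7446, 15.1168).
  Let u = (12.7446, 12.7446, 15.1168).
  ||u|| = √((12.7446)² + (12.7446)² + (15.1168)²) = √(553.3667) ≈ 23.5237,  v_1 = u/||u|| ≈ (0.5418, 0.5418, 0.6426) (||v_1|| = 1).

λ_1 = 11.3723,  λ_2 = 5.6277,  λ_3 = 5;  v_1 ≈ (0.5418, 0.5418, 0.6426)


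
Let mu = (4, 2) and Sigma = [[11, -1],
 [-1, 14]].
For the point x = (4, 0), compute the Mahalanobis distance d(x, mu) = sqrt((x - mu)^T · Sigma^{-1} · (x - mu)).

Step 1 — centre the observation: (x - mu) = (0, -2).

Step 2 — invert Sigma. det(Sigma) = 11·14 - (-1)² = 153.
  Sigma^{-1} = (1/det) · [[d, -b], [-b, a]] = [[0.0915, 0.0065],
 [0.0065, 0.0719]].

Step 3 — form the quadratic (x - mu)^T · Sigma^{-1} · (x - mu):
  Sigma^{-1} · (x - mu) = (-0.0131, -0.1438).
  (x - mu)^T · [Sigma^{-1} · (x - mu)] = (0)·(-0.0131) + (-2)·(-0.1438) = 0.2876.

Step 4 — take square root: d = √(0.2876) ≈ 0.5363.

d(x, mu) = √(0.2876) ≈ 0.5363


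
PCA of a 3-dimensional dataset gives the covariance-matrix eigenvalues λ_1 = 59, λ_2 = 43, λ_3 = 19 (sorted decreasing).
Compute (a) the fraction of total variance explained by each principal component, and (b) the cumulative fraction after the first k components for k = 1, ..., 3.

Step 1 — total variance = trace(Sigma) = Σ λ_i = 59 + 43 + 19 = 121.

Step 2 — fraction explained by component i = λ_i / Σ λ:
  PC1: 59/121 = 0.4876
  PC2: 43/121 = 0.3554
  PC3: 19/121 = 0.157

Step 3 — cumulative fraction after k components = (λ_1 + ... + λ_k) / Σ λ:
  k = 1: 59/121 = 0.4876
  k = 2: (59 + 43)/121 = 102/121 = 0.843
  k = 3: (59 + 43 + 19)/121 = 121/121 = 1

Summary (fraction, with percent):

explained: PC1 0.4876 (48.76%), PC2 0.3554 (35.54%), PC3 0.157 (15.7%);  cumulative: 0.4876, 0.843, 1


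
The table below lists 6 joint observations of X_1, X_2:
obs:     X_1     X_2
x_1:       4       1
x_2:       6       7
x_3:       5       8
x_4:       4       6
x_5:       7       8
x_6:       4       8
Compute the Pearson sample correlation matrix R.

Step 1 — column means:
  mean(X_1) = (4 + 6 + 5 + 4 + 7 + 4) / 6 = 30/6 = 5
  mean(X_2) = (1 + 7 + 8 + 6 + 8 + 8) / 6 = 38/6 = 6.3333

Step 2 — sample variances and covariances s[i,j] = (1/(n-1)) · Σ_k (x_{k,i} - mean_i) · (x_{k,j} - mean_j), with n-1 = 5:
  s[X_1,X_1] = ((-1)·(-1) + (1)·(1) + (0)·(0) + (-1)·(-1) + (2)·(2) + (-1)·(-1)) / 5 = 8/5 = 1.6
  s[X_1,X_2] = ((-1)·(-5.3333) + (1)·(0.6667) + (0)·(1.6667) + (-1)·(-0.3333) + (2)·(1.6667) + (-1)·(1.6667)) / 5 = 8/5 = 1.6
  s[X_2,X_2] = ((-5.3333)·(-5.3333) + (0.6667)·(0.6667) + (1.6667)·(1.6667) + (-0.3333)·(-0.3333) + (1.6667)·(1.6667) + (1.6667)·(1.6667)) / 5 = 37.3333/5 = 7.4667
  Sample standard deviations s_i = √(s[i,i]):
  s(X_1) = √(1.6) = 1.2649
  s(X_2) = √(7.4667) = 2.7325

Step 3 — r_{ij} = s_{ij} / (s_i · s_j):
  r[X_1,X_1] = 1 (diagonal).
  r[X_1,X_2] = 1.6 / (1.2649 · 2.7325) = 1.6 / 3.4564 = 0.4629
  r[X_2,X_2] = 1 (diagonal).

R is symmetric with unit diagonal. Assembling:

R = [[1, 0.4629],
 [0.4629, 1]]


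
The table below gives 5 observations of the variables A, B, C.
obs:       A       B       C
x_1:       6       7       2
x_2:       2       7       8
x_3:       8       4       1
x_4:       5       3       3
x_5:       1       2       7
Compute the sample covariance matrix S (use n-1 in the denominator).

Step 1 — column means:
  mean(A) = (6 + 2 + 8 + 5 + 1) / 5 = 22/5 = 4.4
  mean(B) = (7 + 7 + 4 + 3 + 2) / 5 = 23/5 = 4.6
  mean(C) = (2 + 8 + 1 + 3 + 7) / 5 = 21/5 = 4.2

Step 2 — sample covariance S[i,j] = (1/(n-1)) · Σ_k (x_{k,i} - mean_i) · (x_{k,j} - mean_j), with n-1 = 4.
  S[A,A] = ((1.6)·(1.6) + (-2.4)·(-2.4) + (3.6)·(3.6) + (0.6)·(0.6) + (-3.4)·(-3.4)) / 4 = 33.2/4 = 8.3
  S[A,B] = ((1.6)·(2.4) + (-2.4)·(2.4) + (3.6)·(-0.6) + (0.6)·(-1.6) + (-3.4)·(-2.6)) / 4 = 3.8/4 = 0.95
  S[A,C] = ((1.6)·(-2.2) + (-2.4)·(3.8) + (3.6)·(-3.2) + (0.6)·(-1.2) + (-3.4)·(2.8)) / 4 = -34.4/4 = -8.6
  S[B,B] = ((2.4)·(2.4) + (2.4)·(2.4) + (-0.6)·(-0.6) + (-1.6)·(-1.6) + (-2.6)·(-2.6)) / 4 = 21.2/4 = 5.3
  S[B,C] = ((2.4)·(-2.2) + (2.4)·(3.8) + (-0.6)·(-3.2) + (-1.6)·(-1.2) + (-2.6)·(2.8)) / 4 = 0.4/4 = 0.1
  S[C,C] = ((-2.2)·(-2.2) + (3.8)·(3.8) + (-3.2)·(-3.2) + (-1.2)·(-1.2) + (2.8)·(2.8)) / 4 = 38.8/4 = 9.7

S is symmetric (S[j,i] = S[i,j]). Assembling:

S = [[8.3, 0.95, -8.6],
 [0.95, 5.3, 0.1],
 [-8.6, 0.1, 9.7]]


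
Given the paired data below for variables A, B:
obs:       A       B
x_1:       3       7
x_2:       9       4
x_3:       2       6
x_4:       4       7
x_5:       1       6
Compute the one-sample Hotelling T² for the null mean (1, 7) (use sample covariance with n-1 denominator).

Step 1 — sample mean vector:
  mean(A) = (3 + 9 + 2 + 4 + 1) / 5 = 19/5 = 3.8
  mean(B) = (7 + 4 + 6 + 7 + 6) / 5 = 30/5 = 6
  x̄ = (3.8, 6),  deviation x̄ - mu_0 = (3.8, 6) - (1, 7) = (2.8, -1).

Step 2 — sample covariance matrix, S[i,j] = (1/(n-1)) · Σ_k (x_{k,i} - mean_i) · (x_{k,j} - mean_j), divisor n-1 = 4:
  S[A,A] = ((-0.8)·(-0.8) + (5.2)·(5.2) + (-1.8)·(-1.8) + (0.2)·(0.2) + (-2.8)·(-2.8)) / 4 = 38.8/4 = 9.7
  S[A,B] = ((-0.8)·(1) + (5.2)·(-2) + (-1.8)·(0) + (0.2)·(1) + (-2.8)·(0)) / 4 = -11/4 = -2.75
  S[B,B] = ((1)·(1) + (-2)·(-2) + (0)·(0) + (1)·(1) + (0)·(0)) / 4 = 6/4 = 1.5
  S = [[9.7, -2.75],
 [-2.75, 1.5]].

Step 3 — invert S. det(S) = 9.7·1.5 - (-2.75)² = 6.9875.
  S^{-1} = (1/det) · [[d, -b], [-b, a]] = [[0.2147, 0.3936],
 [0.3936, 1.3882]].

Step 4 — quadratic form (x̄ - mu_0)^T · S^{-1} · (x̄ - mu_0):
  S^{-1} · (x̄ - mu_0) = (0.2075, -0.2862),
  (x̄ - mu_0)^T · [...] = (2.8)·(0.2075) + (-1)·(-0.2862) = 0.8673.

Step 5 — scale by n: T² = 5 · 0.8673 = 4.3363.

T² ≈ 4.3363


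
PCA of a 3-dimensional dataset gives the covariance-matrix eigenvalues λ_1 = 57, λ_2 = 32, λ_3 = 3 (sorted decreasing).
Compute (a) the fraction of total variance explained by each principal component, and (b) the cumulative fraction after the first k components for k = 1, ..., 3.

Step 1 — total variance = trace(Sigma) = Σ λ_i = 57 + 32 + 3 = 92.

Step 2 — fraction explained by component i = λ_i / Σ λ:
  PC1: 57/92 = 0.6196
  PC2: 32/92 = 0.3478
  PC3: 3/92 = 0.0326

Step 3 — cumulative fraction after k components = (λ_1 + ... + λ_k) / Σ λ:
  k = 1: 57/92 = 0.6196
  k = 2: (57 + 32)/92 = 89/92 = 0.9674
  k = 3: (57 + 32 + 3)/92 = 92/92 = 1

Summary (fraction, with percent):

explained: PC1 0.6196 (61.96%), PC2 0.3478 (34.78%), PC3 0.0326 (3.26%);  cumulative: 0.6196, 0.9674, 1


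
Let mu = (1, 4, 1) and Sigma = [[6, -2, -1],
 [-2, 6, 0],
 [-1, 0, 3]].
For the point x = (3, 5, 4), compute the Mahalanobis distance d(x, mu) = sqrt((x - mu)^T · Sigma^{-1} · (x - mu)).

Step 1 — centre the observation: (x - mu) = (2, 1, 3).

Step 2 — invert Sigma (cofactor / det for 3×3, or solve directly):
  Sigma^{-1} = [[0.2, 0.0667, 0.0667],
 [0.0667, 0.1889, 0.0222],
 [0.0667, 0.0222, 0.3556]].

Step 3 — form the quadratic (x - mu)^T · Sigma^{-1} · (x - mu):
  Sigma^{-1} · (x - mu) = (0.6667, 0.3889, 1.2222).
  (x - mu)^T · [Sigma^{-1} · (x - mu)] = (2)·(0.6667) + (1)·(0.3889) + (3)·(1.2222) = 5.3889.

Step 4 — take square root: d = √(5.3889) ≈ 2.3214.

d(x, mu) = √(5.3889) ≈ 2.3214


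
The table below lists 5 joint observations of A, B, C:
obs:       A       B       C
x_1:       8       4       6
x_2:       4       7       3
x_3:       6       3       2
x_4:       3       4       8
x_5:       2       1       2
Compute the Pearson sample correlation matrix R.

Step 1 — column means:
  mean(A) = (8 + 4 + 6 + 3 + 2) / 5 = 23/5 = 4.6
  mean(B) = (4 + 7 + 3 + 4 + 1) / 5 = 19/5 = 3.8
  mean(C) = (6 + 3 + 2 + 8 + 2) / 5 = 21/5 = 4.2

Step 2 — sample variances and covariances s[i,j] = (1/(n-1)) · Σ_k (x_{k,i} - mean_i) · (x_{k,j} - mean_j), with n-1 = 4:
  s[A,A] = ((3.4)·(3.4) + (-0.6)·(-0.6) + (1.4)·(1.4) + (-1.6)·(-1.6) + (-2.6)·(-2.6)) / 4 = 23.2/4 = 5.8
  s[A,B] = ((3.4)·(0.2) + (-0.6)·(3.2) + (1.4)·(-0.8) + (-1.6)·(0.2) + (-2.6)·(-2.8)) / 4 = 4.6/4 = 1.15
  s[A,C] = ((3.4)·(1.8) + (-0.6)·(-1.2) + (1.4)·(-2.2) + (-1.6)·(3.8) + (-2.6)·(-2.2)) / 4 = 3.4/4 = 0.85
  s[B,B] = ((0.2)·(0.2) + (3.2)·(3.2) + (-0.8)·(-0.8) + (0.2)·(0.2) + (-2.8)·(-2.8)) / 4 = 18.8/4 = 4.7
  s[B,C] = ((0.2)·(1.8) + (3.2)·(-1.2) + (-0.8)·(-2.2) + (0.2)·(3.8) + (-2.8)·(-2.2)) / 4 = 5.2/4 = 1.3
  s[C,C] = ((1.8)·(1.8) + (-1.2)·(-1.2) + (-2.2)·(-2.2) + (3.8)·(3.8) + (-2.2)·(-2.2)) / 4 = 28.8/4 = 7.2
  Sample standard deviations s_i = √(s[i,i]):
  s(A) = √(5.8) = 2.4083
  s(B) = √(4.7) = 2.1679
  s(C) = √(7.2) = 2.6833

Step 3 — r_{ij} = s_{ij} / (s_i · s_j):
  r[A,A] = 1 (diagonal).
  r[A,B] = 1.15 / (2.4083 · 2.1679) = 1.15 / 5.2211 = 0.2203
  r[A,C] = 0.85 / (2.4083 · 2.6833) = 0.85 / 6.4622 = 0.1315
  r[B,B] = 1 (diagonal).
  r[B,C] = 1.3 / (2.1679 · 2.6833) = 1.3 / 5.8172 = 0.2235
  r[C,C] = 1 (diagonal).

R is symmetric with unit diagonal. Assembling:

R = [[1, 0.2203, 0.1315],
 [0.2203, 1, 0.2235],
 [0.1315, 0.2235, 1]]


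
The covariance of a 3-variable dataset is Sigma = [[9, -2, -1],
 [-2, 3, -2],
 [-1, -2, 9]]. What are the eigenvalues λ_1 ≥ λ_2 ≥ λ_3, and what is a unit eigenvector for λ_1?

Step 1 — characteristic polynomial p(λ) = det(λI - Sigma) = λ³ - tr·λ² + c_1·λ - det, where tr = trace, c_1 = sum of the principal 2×2 minors, det = det(Sigma):
  tr = 9 + 3 + 9 = 21,
  c_1 = (9·3 - (-2)²) + (9·9 - (-1)²) + (3·9 - (-2)²) = 23 + 80 + 23 = 126,
  det = 9·(3·9 - (-2)²) - (-2)·((-2)·9 - (-2)·(-1)) + (-1)·((-2)·(-2) - 3·(-1)) = 9·(23) - (-2)·(-20) + (-1)·(7) = 160.
  So p(λ) = λ³ - 21λ² + 126λ - 160.
Step 2 — look for an integer root (rational root theorem: any rational root is an integer divisor of 160). Testing λ = 10:
  p(10) = 1000 - 2100 + 1260 - 160 = 0  ✓
  Dividing out (λ - 10): p(λ) = (λ - 10)(λ² - 11λ + 16).
Step 3 — remaining eigenvalues from the quadratic λ² - 11λ + 16 = 0:
  Δ = 11² - 4·16 = 121 - 64 = 57,  λ = (11 ± √57)/2 = (11 ± 7.5498)/2 ≈ 9.2749 or 1.7251.
  Sorted: λ_1 = 10,  λ_2 = 9.2749,  λ_3 = 1.7251  (check: sum = 21 = tr ✓).

Step 4 — unit eigenvector for λ_1 = 10: v spans the null space of (Sigma - λ_1 I), whose rows are
  r_1 = (-1, -2, -1),  r_2 = (-2, -7, -2),  r_3 = (-1, -2, -1).
  v is orthogonal to every row, so take v ∝ r_1 × r_2 = ((-2)·(-2) - (-1)·(-7), (-1)·(-2) - (-1)·(-2), (-1)·(-7) - (-2)·(-2)) = (-3, 0, 3).
  Rescale (divide by 3; multiply by -1 so the first nonzero entry is positive): u = (1, 0, -1).
  ||u|| = √((1)² + (0)² + (-1)²) = √(2) ≈ 1.4142,  v_1 = u/||u|| ≈ (0.7071, 0, -0.7071) (||v_1|| = 1).

λ_1 = 10,  λ_2 = 9.2749,  λ_3 = 1.7251;  v_1 ≈ (0.7071, 0, -0.7071)


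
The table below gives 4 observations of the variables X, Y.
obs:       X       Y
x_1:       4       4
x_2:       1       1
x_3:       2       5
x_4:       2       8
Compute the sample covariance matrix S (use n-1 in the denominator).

Step 1 — column means:
  mean(X) = (4 + 1 + 2 + 2) / 4 = 9/4 = 2.25
  mean(Y) = (4 + 1 + 5 + 8) / 4 = 18/4 = 4.5

Step 2 — sample covariance S[i,j] = (1/(n-1)) · Σ_k (x_{k,i} - mean_i) · (x_{k,j} - mean_j), with n-1 = 3.
  S[X,X] = ((1.75)·(1.75) + (-1.25)·(-1.25) + (-0.25)·(-0.25) + (-0.25)·(-0.25)) / 3 = 4.75/3 = 1.5833
  S[X,Y] = ((1.75)·(-0.5) + (-1.25)·(-3.5) + (-0.25)·(0.5) + (-0.25)·(3.5)) / 3 = 2.5/3 = 0.8333
  S[Y,Y] = ((-0.5)·(-0.5) + (-3.5)·(-3.5) + (0.5)·(0.5) + (3.5)·(3.5)) / 3 = 25/3 = 8.3333

S is symmetric (S[j,i] = S[i,j]). Assembling:

S = [[1.5833, 0.8333],
 [0.8333, 8.3333]]


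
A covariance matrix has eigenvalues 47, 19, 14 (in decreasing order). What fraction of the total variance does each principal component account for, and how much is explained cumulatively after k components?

Step 1 — total variance = trace(Sigma) = Σ λ_i = 47 + 19 + 14 = 80.

Step 2 — fraction explained by component i = λ_i / Σ λ:
  PC1: 47/80 = 0.5875
  PC2: 19/80 = 0.2375
  PC3: 14/80 = 0.175

Step 3 — cumulative fraction after k components = (λ_1 + ... + λ_k) / Σ λ:
  k = 1: 47/80 = 0.5875
  k = 2: (47 + 19)/80 = 66/80 = 0.825
  k = 3: (47 + 19 + 14)/80 = 80/80 = 1

Summary (fraction, with percent):

explained: PC1 0.5875 (58.75%), PC2 0.2375 (23.75%), PC3 0.175 (17.5%);  cumulative: 0.5875, 0.825, 1


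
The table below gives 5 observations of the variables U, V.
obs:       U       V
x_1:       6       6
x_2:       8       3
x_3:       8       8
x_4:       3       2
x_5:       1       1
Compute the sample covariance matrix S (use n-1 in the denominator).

Step 1 — column means:
  mean(U) = (6 + 8 + 8 + 3 + 1) / 5 = 26/5 = 5.2
  mean(V) = (6 + 3 + 8 + 2 + 1) / 5 = 20/5 = 4

Step 2 — sample covariance S[i,j] = (1/(n-1)) · Σ_k (x_{k,i} - mean_i) · (x_{k,j} - mean_j), with n-1 = 4.
  S[U,U] = ((0.8)·(0.8) + (2.8)·(2.8) + (2.8)·(2.8) + (-2.2)·(-2.2) + (-4.2)·(-4.2)) / 4 = 38.8/4 = 9.7
  S[U,V] = ((0.8)·(2) + (2.8)·(-1) + (2.8)·(4) + (-2.2)·(-2) + (-4.2)·(-3)) / 4 = 27/4 = 6.75
  S[V,V] = ((2)·(2) + (-1)·(-1) + (4)·(4) + (-2)·(-2) + (-3)·(-3)) / 4 = 34/4 = 8.5

S is symmetric (S[j,i] = S[i,j]). Assembling:

S = [[9.7, 6.75],
 [6.75, 8.5]]


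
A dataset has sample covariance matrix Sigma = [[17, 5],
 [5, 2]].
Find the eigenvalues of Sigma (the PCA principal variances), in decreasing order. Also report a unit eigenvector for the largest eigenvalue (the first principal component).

Step 1 — characteristic polynomial of 2×2 Sigma:
  det(Sigma - λI) = λ² - trace · λ + det = 0.
  trace = 17 + 2 = 19, det = 17·2 - (5)² = 9.
Step 2 — discriminant:
  Δ = trace² - 4·det = 361 - 36 = 325.
Step 3 — eigenvalues:
  λ = (trace ± √Δ)/2 = (19 ± 18.0278)/2,
  λ_1 = 18.5139,  λ_2 = 0.4861.

Step 4 — unit eigenvector for λ_1: solve (Sigma - λ_1 I)v = 0. First row:
  (17 - 18.5139)·v_x + (5)·v_y = 0, i.e. (-1.5139)·v_x + (5)·v_y = 0,
  so v ∝ (b, λ_1 - a) = (5, 1.5139) = u.
  ||u|| = √((5)² + (1.5139)²) = √(27.2918) ≈ 5.2242,
  v_1 = u/||u|| ≈ (0.9571, 0.2898) (||v_1|| = 1).

λ_1 = 18.5139,  λ_2 = 0.4861;  v_1 ≈ (0.9571, 0.2898)


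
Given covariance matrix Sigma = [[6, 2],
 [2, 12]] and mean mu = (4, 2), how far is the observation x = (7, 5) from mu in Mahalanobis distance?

Step 1 — centre the observation: (x - mu) = (3, 3).

Step 2 — invert Sigma. det(Sigma) = 6·12 - (2)² = 68.
  Sigma^{-1} = (1/det) · [[d, -b], [-b, a]] = [[0.1765, -0.0294],
 [-0.0294, 0.0882]].

Step 3 — form the quadratic (x - mu)^T · Sigma^{-1} · (x - mu):
  Sigma^{-1} · (x - mu) = (0.4412, 0.1765).
  (x - mu)^T · [Sigma^{-1} · (x - mu)] = (3)·(0.4412) + (3)·(0.1765) = 1.8529.

Step 4 — take square root: d = √(1.8529) ≈ 1.3612.

d(x, mu) = √(1.8529) ≈ 1.3612


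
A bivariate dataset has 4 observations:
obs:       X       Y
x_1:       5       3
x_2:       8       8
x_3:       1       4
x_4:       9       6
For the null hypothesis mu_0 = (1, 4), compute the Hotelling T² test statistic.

Step 1 — sample mean vector:
  mean(X) = (5 + 8 + 1 + 9) / 4 = 23/4 = 5.75
  mean(Y) = (3 + 8 + 4 + 6) / 4 = 21/4 = 5.25
  x̄ = (5.75, 5.25),  deviation x̄ - mu_0 = (5.75, 5.25) - (1, 4) = (4.75, 1.25).

Step 2 — sample covariance matrix, S[i,j] = (1/(n-1)) · Σ_k (x_{k,i} - mean_i) · (x_{k,j} - mean_j), divisor n-1 = 3:
  S[X,X] = ((-0.75)·(-0.75) + (2.25)·(2.25) + (-4.75)·(-4.75) + (3.25)·(3.25)) / 3 = 38.75/3 = 12.9167
  S[X,Y] = ((-0.75)·(-2.25) + (2.25)·(2.75) + (-4.75)·(-1.25) + (3.25)·(0.75)) / 3 = 16.25/3 = 5.4167
  S[Y,Y] = ((-2.25)·(-2.25) + (2.75)·(2.75) + (-1.25)·(-1.25) + (0.75)·(0.75)) / 3 = 14.75/3 = 4.9167
  S = [[12.9167, 5.4167],
 [5.4167, 4.9167]].

Step 3 — invert S. det(S) = 12.9167·4.9167 - (5.4167)² = 34.1667.
  S^{-1} = (1/det) · [[d, -b], [-b, a]] = [[0.1439, -0.1585],
 [-0.1585, 0.378]].

Step 4 — quadratic form (x̄ - mu_0)^T · S^{-1} · (x̄ - mu_0):
  S^{-1} · (x̄ - mu_0) = (0.4854, -0.2805),
  (x̄ - mu_0)^T · [...] = (4.75)·(0.4854) + (1.25)·(-0.2805) = 1.9549.

Step 5 — scale by n: T² = 4 · 1.9549 = 7.8195.

T² ≈ 7.8195


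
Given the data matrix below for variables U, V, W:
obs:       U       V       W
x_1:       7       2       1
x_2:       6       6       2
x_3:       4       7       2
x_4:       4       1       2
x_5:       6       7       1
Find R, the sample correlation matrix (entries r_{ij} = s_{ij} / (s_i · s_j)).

Step 1 — column means:
  mean(U) = (7 + 6 + 4 + 4 + 6) / 5 = 27/5 = 5.4
  mean(V) = (2 + 6 + 7 + 1 + 7) / 5 = 23/5 = 4.6
  mean(W) = (1 + 2 + 2 + 2 + 1) / 5 = 8/5 = 1.6

Step 2 — sample variances and covariances s[i,j] = (1/(n-1)) · Σ_k (x_{k,i} - mean_i) · (x_{k,j} - mean_j), with n-1 = 4:
  s[U,U] = ((1.6)·(1.6) + (0.6)·(0.6) + (-1.4)·(-1.4) + (-1.4)·(-1.4) + (0.6)·(0.6)) / 4 = 7.2/4 = 1.8
  s[U,V] = ((1.6)·(-2.6) + (0.6)·(1.4) + (-1.4)·(2.4) + (-1.4)·(-3.6) + (0.6)·(2.4)) / 4 = -0.2/4 = -0.05
  s[U,W] = ((1.6)·(-0.6) + (0.6)·(0.4) + (-1.4)·(0.4) + (-1.4)·(0.4) + (0.6)·(-0.6)) / 4 = -2.2/4 = -0.55
  s[V,V] = ((-2.6)·(-2.6) + (1.4)·(1.4) + (2.4)·(2.4) + (-3.6)·(-3.6) + (2.4)·(2.4)) / 4 = 33.2/4 = 8.3
  s[V,W] = ((-2.6)·(-0.6) + (1.4)·(0.4) + (2.4)·(0.4) + (-3.6)·(0.4) + (2.4)·(-0.6)) / 4 = 0.2/4 = 0.05
  s[W,W] = ((-0.6)·(-0.6) + (0.4)·(0.4) + (0.4)·(0.4) + (0.4)·(0.4) + (-0.6)·(-0.6)) / 4 = 1.2/4 = 0.3
  Sample standard deviations s_i = √(s[i,i]):
  s(U) = √(1.8) = 1.3416
  s(V) = √(8.3) = 2.881
  s(W) = √(0.3) = 0.5477

Step 3 — r_{ij} = s_{ij} / (s_i · s_j):
  r[U,U] = 1 (diagonal).
  r[U,V] = -0.05 / (1.3416 · 2.881) = -0.05 / 3.8652 = -0.0129
  r[U,W] = -0.55 / (1.3416 · 0.5477) = -0.55 / 0.7348 = -0.7485
  r[V,V] = 1 (diagonal).
  r[V,W] = 0.05 / (2.881 · 0.5477) = 0.05 / 1.578 = 0.0317
  r[W,W] = 1 (diagonal).

R is symmetric with unit diagonal. Assembling:

R = [[1, -0.0129, -0.7485],
 [-0.0129, 1, 0.0317],
 [-0.7485, 0.0317, 1]]


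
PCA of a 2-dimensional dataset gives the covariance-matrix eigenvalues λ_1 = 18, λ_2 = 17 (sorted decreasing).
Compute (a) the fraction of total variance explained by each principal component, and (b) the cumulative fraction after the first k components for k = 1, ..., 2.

Step 1 — total variance = trace(Sigma) = Σ λ_i = 18 + 17 = 35.

Step 2 — fraction explained by component i = λ_i / Σ λ:
  PC1: 18/35 = 0.5143
  PC2: 17/35 = 0.4857

Step 3 — cumulative fraction after k components = (λ_1 + ... + λ_k) / Σ λ:
  k = 1: 18/35 = 0.5143
  k = 2: (18 + 17)/35 = 35/35 = 1

Summary (fraction, with percent):

explained: PC1 0.5143 (51.43%), PC2 0.4857 (48.57%);  cumulative: 0.5143, 1


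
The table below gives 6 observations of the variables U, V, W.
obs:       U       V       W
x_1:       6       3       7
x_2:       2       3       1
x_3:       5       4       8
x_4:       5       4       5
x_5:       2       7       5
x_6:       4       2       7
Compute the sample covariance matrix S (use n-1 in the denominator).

Step 1 — column means:
  mean(U) = (6 + 2 + 5 + 5 + 2 + 4) / 6 = 24/6 = 4
  mean(V) = (3 + 3 + 4 + 4 + 7 + 2) / 6 = 23/6 = 3.8333
  mean(W) = (7 + 1 + 8 + 5 + 5 + 7) / 6 = 33/6 = 5.5

Step 2 — sample covariance S[i,j] = (1/(n-1)) · Σ_k (x_{k,i} - mean_i) · (x_{k,j} - mean_j), with n-1 = 5.
  S[U,U] = ((2)·(2) + (-2)·(-2) + (1)·(1) + (1)·(1) + (-2)·(-2) + (0)·(0)) / 5 = 14/5 = 2.8
  S[U,V] = ((2)·(-0.8333) + (-2)·(-0.8333) + (1)·(0.1667) + (1)·(0.1667) + (-2)·(3.1667) + (0)·(-1.8333)) / 5 = -6/5 = -1.2
  S[U,W] = ((2)·(1.5) + (-2)·(-4.5) + (1)·(2.5) + (1)·(-0.5) + (-2)·(-0.5) + (0)·(1.5)) / 5 = 15/5 = 3
  S[V,V] = ((-0.8333)·(-0.8333) + (-0.8333)·(-0.8333) + (0.1667)·(0.1667) + (0.1667)·(0.1667) + (3.1667)·(3.1667) + (-1.8333)·(-1.8333)) / 5 = 14.8333/5 = 2.9667
  S[V,W] = ((-0.8333)·(1.5) + (-0.8333)·(-4.5) + (0.1667)·(2.5) + (0.1667)·(-0.5) + (3.1667)·(-0.5) + (-1.8333)·(1.5)) / 5 = -1.5/5 = -0.3
  S[W,W] = ((1.5)·(1.5) + (-4.5)·(-4.5) + (2.5)·(2.5) + (-0.5)·(-0.5) + (-0.5)·(-0.5) + (1.5)·(1.5)) / 5 = 31.5/5 = 6.3

S is symmetric (S[j,i] = S[i,j]). Assembling:

S = [[2.8, -1.2, 3],
 [-1.2, 2.9667, -0.3],
 [3, -0.3, 6.3]]


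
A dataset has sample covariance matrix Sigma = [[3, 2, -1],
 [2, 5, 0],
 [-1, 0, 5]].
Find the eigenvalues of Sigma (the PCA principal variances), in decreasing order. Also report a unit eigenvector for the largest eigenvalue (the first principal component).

Step 1 — characteristic polynomial p(λ) = det(λI - Sigma) = λ³ - tr·λ² + c_1·λ - det, where tr = trace, c_1 = sum of the principal 2×2 minors, det = det(Sigma):
  tr = 3 + 5 + 5 = 13,
  c_1 = (3·5 - (2)²) + (3·5 - (-1)²) + (5·5 - (0)²) = 11 + 14 + 25 = 50,
  det = 3·(5·5 - (0)²) - (2)·((2)·5 - (0)·(-1)) + (-1)·((2)·(0) - 5·(-1)) = 3·(25) - (2)·(10) + (-1)·(5) = 50.
  So p(λ) = λ³ - 13λ² + 50λ - 50.
Step 2 — look for an integer root (rational root theorem: any rational root is an integer divisor of 50). Testing λ = 5:
  p(5) = 125 - 325 + 250 - 50 = 0  ✓
  Dividing out (λ - 5): p(λ) = (λ - 5)(λ² - 8λ + 10).
Step 3 — remaining eigenvalues from the quadratic λ² - 8λ + 10 = 0:
  Δ = 8² - 4·10 = 64 - 40 = 24,  λ = (8 ± √24)/2 = (8 ± 4.899)/2 ≈ 6.4495 or 1.5505.
  Sorted: λ_1 = 6.4495,  λ_2 = 5,  λ_3 = 1.5505  (check: sum = 13 = tr ✓).

Step 4 — unit eigenvector for λ_1 ≈ 6.4495: v spans the null space of (Sigma - λ_1 I), whose rows are
  r_1 = (-3.4495, 2, -1),  r_2 = (2, -1.4495, 0),  r_3 = (-1, 0, -1.4495).
  v is orthogonal to every row, so take v ∝ r_1 × r_2 = ((2)·(0) - (-1)·(-1.4495), (-1)·(2) - (-3.4495)·(0), (-3.4495)·(-1.4495) - (2)·(2)) ≈ (-1.4495, -2, 1).
  Rescale (multiply by -1 so the first nonzero entry is positive): u = (1.4495, 2, -1).
  ||u|| = √((1.4495)² + (2)² + (-1)²) = √(7.101) ≈ 2.6648,  v_1 = u/||u|| ≈ (0.5439, 0.7505, -0.3753) (||v_1|| = 1).

λ_1 = 6.4495,  λ_2 = 5,  λ_3 = 1.5505;  v_1 ≈ (0.5439, 0.7505, -0.3753)


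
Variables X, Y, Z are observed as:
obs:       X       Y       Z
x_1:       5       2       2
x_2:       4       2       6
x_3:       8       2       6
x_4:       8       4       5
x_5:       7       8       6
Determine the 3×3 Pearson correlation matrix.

Step 1 — column means:
  mean(X) = (5 + 4 + 8 + 8 + 7) / 5 = 32/5 = 6.4
  mean(Y) = (2 + 2 + 2 + 4 + 8) / 5 = 18/5 = 3.6
  mean(Z) = (2 + 6 + 6 + 5 + 6) / 5 = 25/5 = 5

Step 2 — sample variances and covariances s[i,j] = (1/(n-1)) · Σ_k (x_{k,i} - mean_i) · (x_{k,j} - mean_j), with n-1 = 4:
  s[X,X] = ((-1.4)·(-1.4) + (-2.4)·(-2.4) + (1.6)·(1.6) + (1.6)·(1.6) + (0.6)·(0.6)) / 4 = 13.2/4 = 3.3
  s[X,Y] = ((-1.4)·(-1.6) + (-2.4)·(-1.6) + (1.6)·(-1.6) + (1.6)·(0.4) + (0.6)·(4.4)) / 4 = 6.8/4 = 1.7
  s[X,Z] = ((-1.4)·(-3) + (-2.4)·(1) + (1.6)·(1) + (1.6)·(0) + (0.6)·(1)) / 4 = 4/4 = 1
  s[Y,Y] = ((-1.6)·(-1.6) + (-1.6)·(-1.6) + (-1.6)·(-1.6) + (0.4)·(0.4) + (4.4)·(4.4)) / 4 = 27.2/4 = 6.8
  s[Y,Z] = ((-1.6)·(-3) + (-1.6)·(1) + (-1.6)·(1) + (0.4)·(0) + (4.4)·(1)) / 4 = 6/4 = 1.5
  s[Z,Z] = ((-3)·(-3) + (1)·(1) + (1)·(1) + (0)·(0) + (1)·(1)) / 4 = 12/4 = 3
  Sample standard deviations s_i = √(s[i,i]):
  s(X) = √(3.3) = 1.8166
  s(Y) = √(6.8) = 2.6077
  s(Z) = √(3) = 1.7321

Step 3 — r_{ij} = s_{ij} / (s_i · s_j):
  r[X,X] = 1 (diagonal).
  r[X,Y] = 1.7 / (1.8166 · 2.6077) = 1.7 / 4.7371 = 0.3589
  r[X,Z] = 1 / (1.8166 · 1.7321) = 1 / 3.1464 = 0.3178
  r[Y,Y] = 1 (diagonal).
  r[Y,Z] = 1.5 / (2.6077 · 1.7321) = 1.5 / 4.5166 = 0.3321
  r[Z,Z] = 1 (diagonal).

R is symmetric with unit diagonal. Assembling:

R = [[1, 0.3589, 0.3178],
 [0.3589, 1, 0.3321],
 [0.3178, 0.3321, 1]]


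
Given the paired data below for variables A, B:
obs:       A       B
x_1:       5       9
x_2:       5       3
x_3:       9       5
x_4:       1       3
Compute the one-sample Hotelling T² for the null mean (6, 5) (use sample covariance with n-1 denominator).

Step 1 — sample mean vector:
  mean(A) = (5 + 5 + 9 + 1) / 4 = 20/4 = 5
  mean(B) = (9 + 3 + 5 + 3) / 4 = 20/4 = 5
  x̄ = (5, 5),  deviation x̄ - mu_0 = (5, 5) - (6, 5) = (-1, 0).

Step 2 — sample covariance matrix, S[i,j] = (1/(n-1)) · Σ_k (x_{k,i} - mean_i) · (x_{k,j} - mean_j), divisor n-1 = 3:
  S[A,A] = ((0)·(0) + (0)·(0) + (4)·(4) + (-4)·(-4)) / 3 = 32/3 = 10.6667
  S[A,B] = ((0)·(4) + (0)·(-2) + (4)·(0) + (-4)·(-2)) / 3 = 8/3 = 2.6667
  S[B,B] = ((4)·(4) + (-2)·(-2) + (0)·(0) + (-2)·(-2)) / 3 = 24/3 = 8
  S = [[10.6667, 2.6667],
 [2.6667, 8]].

Step 3 — invert S. det(S) = 10.6667·8 - (2.6667)² = 78.2222.
  S^{-1} = (1/det) · [[d, -b], [-b, a]] = [[0.1023, -0.0341],
 [-0.0341, 0.1364]].

Step 4 — quadratic form (x̄ - mu_0)^T · S^{-1} · (x̄ - mu_0):
  S^{-1} · (x̄ - mu_0) = (-0.1023, 0.0341),
  (x̄ - mu_0)^T · [...] = (-1)·(-0.1023) + (0)·(0.0341) = 0.1023.

Step 5 — scale by n: T² = 4 · 0.1023 = 0.4091.

T² ≈ 0.4091


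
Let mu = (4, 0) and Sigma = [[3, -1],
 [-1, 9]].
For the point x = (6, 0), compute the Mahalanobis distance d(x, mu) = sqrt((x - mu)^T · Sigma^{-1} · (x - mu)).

Step 1 — centre the observation: (x - mu) = (2, 0).

Step 2 — invert Sigma. det(Sigma) = 3·9 - (-1)² = 26.
  Sigma^{-1} = (1/det) · [[d, -b], [-b, a]] = [[0.3462, 0.0385],
 [0.0385, 0.1154]].

Step 3 — form the quadratic (x - mu)^T · Sigma^{-1} · (x - mu):
  Sigma^{-1} · (x - mu) = (0.6923, 0.0769).
  (x - mu)^T · [Sigma^{-1} · (x - mu)] = (2)·(0.6923) + (0)·(0.0769) = 1.3846.

Step 4 — take square root: d = √(1.3846) ≈ 1.1767.

d(x, mu) = √(1.3846) ≈ 1.1767


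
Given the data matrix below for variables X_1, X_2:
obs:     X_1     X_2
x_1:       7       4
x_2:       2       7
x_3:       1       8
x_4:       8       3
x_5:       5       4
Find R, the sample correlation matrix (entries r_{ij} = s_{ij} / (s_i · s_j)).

Step 1 — column means:
  mean(X_1) = (7 + 2 + 1 + 8 + 5) / 5 = 23/5 = 4.6
  mean(X_2) = (4 + 7 + 8 + 3 + 4) / 5 = 26/5 = 5.2

Step 2 — sample variances and covariances s[i,j] = (1/(n-1)) · Σ_k (x_{k,i} - mean_i) · (x_{k,j} - mean_j), with n-1 = 4:
  s[X_1,X_1] = ((2.4)·(2.4) + (-2.6)·(-2.6) + (-3.6)·(-3.6) + (3.4)·(3.4) + (0.4)·(0.4)) / 4 = 37.2/4 = 9.3
  s[X_1,X_2] = ((2.4)·(-1.2) + (-2.6)·(1.8) + (-3.6)·(2.8) + (3.4)·(-2.2) + (0.4)·(-1.2)) / 4 = -25.6/4 = -6.4
  s[X_2,X_2] = ((-1.2)·(-1.2) + (1.8)·(1.8) + (2.8)·(2.8) + (-2.2)·(-2.2) + (-1.2)·(-1.2)) / 4 = 18.8/4 = 4.7
  Sample standard deviations s_i = √(s[i,i]):
  s(X_1) = √(9.3) = 3.0496
  s(X_2) = √(4.7) = 2.1679

Step 3 — r_{ij} = s_{ij} / (s_i · s_j):
  r[X_1,X_1] = 1 (diagonal).
  r[X_1,X_2] = -6.4 / (3.0496 · 2.1679) = -6.4 / 6.6114 = -0.968
  r[X_2,X_2] = 1 (diagonal).

R is symmetric with unit diagonal. Assembling:

R = [[1, -0.968],
 [-0.968, 1]]


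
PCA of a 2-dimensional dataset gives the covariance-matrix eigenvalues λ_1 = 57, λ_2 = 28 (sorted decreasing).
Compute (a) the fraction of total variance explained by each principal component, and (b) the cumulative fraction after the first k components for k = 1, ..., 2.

Step 1 — total variance = trace(Sigma) = Σ λ_i = 57 + 28 = 85.

Step 2 — fraction explained by component i = λ_i / Σ λ:
  PC1: 57/85 = 0.6706
  PC2: 28/85 = 0.3294

Step 3 — cumulative fraction after k components = (λ_1 + ... + λ_k) / Σ λ:
  k = 1: 57/85 = 0.6706
  k = 2: (57 + 28)/85 = 85/85 = 1

Summary (fraction, with percent):

explained: PC1 0.6706 (67.06%), PC2 0.3294 (32.94%);  cumulative: 0.6706, 1


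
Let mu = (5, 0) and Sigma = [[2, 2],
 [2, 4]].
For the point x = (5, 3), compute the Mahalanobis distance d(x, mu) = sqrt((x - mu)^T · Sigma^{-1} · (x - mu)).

Step 1 — centre the observation: (x - mu) = (0, 3).

Step 2 — invert Sigma. det(Sigma) = 2·4 - (2)² = 4.
  Sigma^{-1} = (1/det) · [[d, -b], [-b, a]] = [[1, -0.5],
 [-0.5, 0.5]].

Step 3 — form the quadratic (x - mu)^T · Sigma^{-1} · (x - mu):
  Sigma^{-1} · (x - mu) = (-1.5, 1.5).
  (x - mu)^T · [Sigma^{-1} · (x - mu)] = (0)·(-1.5) + (3)·(1.5) = 4.5.

Step 4 — take square root: d = √(4.5) ≈ 2.1213.

d(x, mu) = √(4.5) ≈ 2.1213
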